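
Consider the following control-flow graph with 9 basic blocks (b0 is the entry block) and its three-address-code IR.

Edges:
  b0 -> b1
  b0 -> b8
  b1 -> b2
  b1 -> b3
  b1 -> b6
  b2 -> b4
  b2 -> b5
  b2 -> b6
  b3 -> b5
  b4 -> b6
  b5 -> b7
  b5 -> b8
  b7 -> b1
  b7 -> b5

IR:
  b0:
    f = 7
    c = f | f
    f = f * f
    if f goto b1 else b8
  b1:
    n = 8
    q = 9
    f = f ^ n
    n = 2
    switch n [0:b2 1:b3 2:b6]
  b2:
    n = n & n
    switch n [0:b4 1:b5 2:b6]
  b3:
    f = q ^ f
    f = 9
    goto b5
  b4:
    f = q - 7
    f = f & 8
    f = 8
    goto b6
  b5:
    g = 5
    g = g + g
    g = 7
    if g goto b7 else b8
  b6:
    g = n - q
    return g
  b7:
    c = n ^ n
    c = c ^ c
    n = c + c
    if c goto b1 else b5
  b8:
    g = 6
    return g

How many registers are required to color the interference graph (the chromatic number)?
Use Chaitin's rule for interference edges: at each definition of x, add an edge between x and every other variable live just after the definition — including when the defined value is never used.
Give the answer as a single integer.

Answer: 3

Derivation:
def/use:
  b0 def {c,f} use ∅
  b1 def {f,n,q} use {f}
  b2 def {n} use {n}
  b3 def {f} use {f,q}
  b4 def {f} use {q}
  b5 def {g} use ∅
  b6 def {g} use {n,q}
  b7 def {c,n} use {n}
  b8 def {g} use ∅

Backward fixpoint:
  b0: in=∅ out={f}
  b1: in={f} out={f,n,q}
  b2: in={f,n,q} out={f,n,q}
  b3: in={f,n,q} out={f,n}
  b4: in={n,q} out={n,q}
  b5: in={f,n} out={f,n}
  b6: in={n,q} out=∅
  b7: in={f,n} out={f,n}
  b8: in=∅ out=∅

Interference:
  c↔{f,n}
  f↔{c,g,n,q}
  g↔{f,n}
  n↔{c,f,g,q}
  q↔{f,n}

Registers:
  {c,f,n} pairwise interfere (3-clique) ⇒ χ ≥ 3
  3-colouring: r0={f}  r1={n}  r2={c,g,q}
  χ = 3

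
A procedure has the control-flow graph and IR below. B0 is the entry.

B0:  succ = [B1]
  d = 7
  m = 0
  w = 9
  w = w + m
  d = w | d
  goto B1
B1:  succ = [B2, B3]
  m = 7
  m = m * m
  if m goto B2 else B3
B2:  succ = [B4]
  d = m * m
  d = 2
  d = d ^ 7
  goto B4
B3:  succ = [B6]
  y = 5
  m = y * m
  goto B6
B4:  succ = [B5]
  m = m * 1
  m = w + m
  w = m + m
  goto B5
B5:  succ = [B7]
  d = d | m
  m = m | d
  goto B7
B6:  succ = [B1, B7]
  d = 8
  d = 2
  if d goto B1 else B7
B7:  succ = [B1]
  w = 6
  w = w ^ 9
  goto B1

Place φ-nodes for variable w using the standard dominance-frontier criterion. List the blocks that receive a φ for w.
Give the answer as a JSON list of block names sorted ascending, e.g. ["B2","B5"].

idom tree: B1←B0 B2←B1 B3←B1 B4←B2 B5←B4 B6←B3 B7←B1
Dom at joins:
  B1: preds {B0,B6,B7}: {B0} ∩ {B0,B1,B3,B6} ∩ {B0,B1,B7} = {B0}; idom=B0
  B7: preds {B5,B6}: {B0,B1,B2,B4,B5} ∩ {B0,B1,B3,B6} = {B0,B1}; idom=B1

DF walk-up:
  join B1 pred B0: · stop@B0
  join B1 pred B6: B6→B3→B1 stop@B0
  join B1 pred B7: B7→B1 stop@B0
  join B7 pred B5: B5→B4→B2 stop@B1
  join B7 pred B6: B6→B3 stop@B1
  B0: DF=∅
  B1: DF={B1}
  B2: DF={B7}
  B3: DF={B1,B7}
  B4: DF={B7}
  B5: DF={B7}
  B6: DF={B1,B7}
  B7: DF={B1}

φ for w: defs {B0,B4,B7}
  DF⁺ = {B1,B7}

Answer: ["B1", "B7"]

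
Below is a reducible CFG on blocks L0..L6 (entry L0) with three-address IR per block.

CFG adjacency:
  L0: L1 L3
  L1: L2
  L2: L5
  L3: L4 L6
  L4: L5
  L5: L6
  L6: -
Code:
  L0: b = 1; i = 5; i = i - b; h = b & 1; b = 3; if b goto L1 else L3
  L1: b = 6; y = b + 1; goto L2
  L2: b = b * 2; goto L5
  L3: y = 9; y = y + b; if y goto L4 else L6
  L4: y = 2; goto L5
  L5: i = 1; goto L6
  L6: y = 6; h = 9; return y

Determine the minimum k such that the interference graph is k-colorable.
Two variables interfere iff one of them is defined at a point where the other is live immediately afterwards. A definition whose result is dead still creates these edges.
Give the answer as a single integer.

Answer: 2

Working:
Per-block:
  L0: {b,h,i} / ∅
  L1: {b,y} / ∅
  L2: {b} / {b}
  L3: {y} / {b}
  L4: {y} / ∅
  L5: {i} / ∅
  L6: {h,y} / ∅

Live sets:
  L0: in=∅ out={b}
  L1: in=∅ out={b}
  L2: in={b} out=∅
  L3: in={b} out=∅
  L4: in=∅ out=∅
  L5: in=∅ out=∅
  L6: in=∅ out=∅

Interfere edges:
  b↔{i,y}
  h↔{y}
  i↔{b}
  y↔{b,h}

Colouring:
  {b,i} pairwise interfere (2-clique) ⇒ χ ≥ 2
  assign b→R0 h→R0 i→R1 y→R1 — no edge inside a register ⇒ χ ≤ 2
  χ = 2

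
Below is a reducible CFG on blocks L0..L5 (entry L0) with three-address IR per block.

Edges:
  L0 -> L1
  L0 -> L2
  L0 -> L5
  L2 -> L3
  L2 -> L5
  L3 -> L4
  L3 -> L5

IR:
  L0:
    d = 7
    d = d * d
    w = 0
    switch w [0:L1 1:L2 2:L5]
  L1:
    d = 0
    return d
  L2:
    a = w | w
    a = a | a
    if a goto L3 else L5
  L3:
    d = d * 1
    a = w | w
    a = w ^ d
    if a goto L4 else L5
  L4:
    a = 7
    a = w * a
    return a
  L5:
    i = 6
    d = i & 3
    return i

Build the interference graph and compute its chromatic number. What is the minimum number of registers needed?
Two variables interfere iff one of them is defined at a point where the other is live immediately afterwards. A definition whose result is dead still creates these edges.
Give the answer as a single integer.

Answer: 3

Analysis:
Per-block:
  L0: def={d,w} ue=∅
  L1: def={d} ue=∅
  L2: def={a} ue={w}
  L3: def={a,d} ue={d,w}
  L4: def={a} ue={w}
  L5: def={d,i} ue=∅

Backward fixpoint:
  L0: in=∅ out={d,w}
  L1: in=∅ out=∅
  L2: in={d,w} out={d,w}
  L3: in={d,w} out={w}
  L4: in={w} out=∅
  L5: in=∅ out=∅

Interfere edges:
  a: {d,w}
  d: {a,i,w}
  i: {d}
  w: {a,d}

Chromatic number:
  clique {a,d,w} ⇒ need ≥ 3
  assign a→R1 d→R0 i→R1 w→R2 — no edge inside a register ⇒ χ ≤ 3
  χ = 3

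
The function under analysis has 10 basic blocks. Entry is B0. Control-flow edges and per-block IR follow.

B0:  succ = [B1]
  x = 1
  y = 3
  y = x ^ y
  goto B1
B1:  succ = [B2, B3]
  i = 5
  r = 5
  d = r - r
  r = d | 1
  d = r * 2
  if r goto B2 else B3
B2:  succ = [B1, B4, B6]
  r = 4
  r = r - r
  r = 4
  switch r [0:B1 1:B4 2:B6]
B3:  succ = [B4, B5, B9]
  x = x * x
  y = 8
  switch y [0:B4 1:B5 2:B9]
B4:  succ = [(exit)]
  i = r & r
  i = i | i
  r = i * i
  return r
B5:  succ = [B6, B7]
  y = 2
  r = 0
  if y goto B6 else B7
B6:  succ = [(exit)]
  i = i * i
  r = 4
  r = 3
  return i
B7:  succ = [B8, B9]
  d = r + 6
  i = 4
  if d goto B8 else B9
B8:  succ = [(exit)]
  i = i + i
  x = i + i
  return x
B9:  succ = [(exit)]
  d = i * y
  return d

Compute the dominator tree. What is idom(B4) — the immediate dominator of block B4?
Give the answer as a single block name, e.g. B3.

Answer: B1

Working:
idom tree: B1←B0 B2←B1 B3←B1 B4←B1 B5←B3 B6←B1 B7←B5 B8←B7 B9←B3
Join-block Dom:
  B1: preds {B0,B2}: {B0} ∩ {B0,B1,B2} = {B0}; idom=B0
  B4: preds {B2,B3}: {B0,B1,B2} ∩ {B0,B1,B3} = {B0,B1}; idom=B1
  B6: preds {B2,B5}: {B0,B1,B2} ∩ {B0,B1,B3,B5} = {B0,B1}; idom=B1
  B9: preds {B3,B7}: {B0,B1,B3} ∩ {B0,B1,B3,B5,B7} = {B0,B1,B3}; idom=B3

idom(B4) = B1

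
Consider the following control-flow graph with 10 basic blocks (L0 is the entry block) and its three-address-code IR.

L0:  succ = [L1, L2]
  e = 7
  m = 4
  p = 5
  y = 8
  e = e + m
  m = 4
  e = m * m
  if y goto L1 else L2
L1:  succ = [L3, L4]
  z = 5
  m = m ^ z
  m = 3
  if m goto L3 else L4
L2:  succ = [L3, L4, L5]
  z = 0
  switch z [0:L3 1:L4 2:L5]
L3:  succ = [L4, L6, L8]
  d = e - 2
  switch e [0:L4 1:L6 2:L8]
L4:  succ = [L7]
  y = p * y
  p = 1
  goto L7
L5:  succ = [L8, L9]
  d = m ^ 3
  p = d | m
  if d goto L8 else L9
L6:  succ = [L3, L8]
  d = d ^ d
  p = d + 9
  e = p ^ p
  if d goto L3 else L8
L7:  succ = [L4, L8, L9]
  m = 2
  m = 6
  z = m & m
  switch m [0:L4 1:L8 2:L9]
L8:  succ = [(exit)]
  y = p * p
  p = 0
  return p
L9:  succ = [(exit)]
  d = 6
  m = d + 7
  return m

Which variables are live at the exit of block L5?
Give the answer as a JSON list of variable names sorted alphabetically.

Block summaries:
  L0: {e,m,p,y} / ∅
  L1: {m,z} / {m}
  L2: {z} / ∅
  L3: {d} / {e}
  L4: {p,y} / {p,y}
  L5: {d,p} / {m}
  L6: {d,e,p} / {d}
  L7: {m,z} / ∅
  L8: {p,y} / {p}
  L9: {d,m} / ∅

Backward fixpoint:
  L0: in=∅ out={e,m,p,y}
  L1: in={e,m,p,y} out={e,p,y}
  L2: in={e,m,p,y} out={e,m,p,y}
  L3: in={e,p,y} out={d,p,y}
  L4: in={p,y} out={p,y}
  L5: in={m} out={p}
  L6: in={d,y} out={e,p,y}
  L7: in={p,y} out={p,y}
  L8: in={p} out=∅
  L9: in=∅ out=∅

live-out(L5) = ["p"]

Answer: ["p"]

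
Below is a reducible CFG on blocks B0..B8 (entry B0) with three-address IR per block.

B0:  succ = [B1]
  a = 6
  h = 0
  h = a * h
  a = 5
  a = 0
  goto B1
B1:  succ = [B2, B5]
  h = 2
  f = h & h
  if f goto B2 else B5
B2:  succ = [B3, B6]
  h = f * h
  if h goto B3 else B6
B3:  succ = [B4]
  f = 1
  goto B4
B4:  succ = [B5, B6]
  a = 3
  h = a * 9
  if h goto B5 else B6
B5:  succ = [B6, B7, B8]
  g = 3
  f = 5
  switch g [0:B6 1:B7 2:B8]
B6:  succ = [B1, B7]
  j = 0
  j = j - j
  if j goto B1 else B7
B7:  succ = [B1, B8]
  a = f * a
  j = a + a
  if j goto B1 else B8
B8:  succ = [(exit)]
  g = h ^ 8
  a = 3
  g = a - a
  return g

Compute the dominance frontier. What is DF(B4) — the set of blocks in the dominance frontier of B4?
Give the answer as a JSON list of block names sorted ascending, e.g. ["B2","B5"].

idom tree: B1←B0 B2←B1 B3←B2 B4←B3 B5←B1 B6←B1 B7←B1 B8←B1
Dom∩ at merges:
  B1: preds {B0,B6,B7}: {B0} ∩ {B0,B1,B6} ∩ {B0,B1,B7} = {B0}; idom=B0
  B5: preds {B1,B4}: {B0,B1} ∩ {B0,B1,B2,B3,B4} = {B0,B1}; idom=B1
  B6: preds {B2,B4,B5}: {B0,B1,B2} ∩ {B0,B1,B2,B3,B4} ∩ {B0,B1,B5} = {B0,B1}; idom=B1
  B7: preds {B5,B6}: {B0,B1,B5} ∩ {B0,B1,B6} = {B0,B1}; idom=B1
  B8: preds {B5,B7}: {B0,B1,B5} ∩ {B0,B1,B7} = {B0,B1}; idom=B1

Frontier:
  B1←B0: walk · to B0
  B1←B6: walk B6→B1 to B0
  B1←B7: walk B7→B1 to B0
  B5←B1: walk · to B1
  B5←B4: walk B4→B3→B2 to B1
  B6←B2: walk B2 to B1
  B6←B4: walk B4→B3→B2 to B1
  B6←B5: walk B5 to B1
  B7←B5: walk B5 to B1
  B7←B6: walk B6 to B1
  B8←B5: walk B5 to B1
  B8←B7: walk B7 to B1
  B0 → ∅
  B1 → {B1}
  B2 → {B5,B6}
  B3 → {B5,B6}
  B4 → {B5,B6}
  B5 → {B6,B7,B8}
  B6 → {B1,B7}
  B7 → {B1,B8}
  B8 → ∅

DF(B4) = ["B5", "B6"]

Answer: ["B5", "B6"]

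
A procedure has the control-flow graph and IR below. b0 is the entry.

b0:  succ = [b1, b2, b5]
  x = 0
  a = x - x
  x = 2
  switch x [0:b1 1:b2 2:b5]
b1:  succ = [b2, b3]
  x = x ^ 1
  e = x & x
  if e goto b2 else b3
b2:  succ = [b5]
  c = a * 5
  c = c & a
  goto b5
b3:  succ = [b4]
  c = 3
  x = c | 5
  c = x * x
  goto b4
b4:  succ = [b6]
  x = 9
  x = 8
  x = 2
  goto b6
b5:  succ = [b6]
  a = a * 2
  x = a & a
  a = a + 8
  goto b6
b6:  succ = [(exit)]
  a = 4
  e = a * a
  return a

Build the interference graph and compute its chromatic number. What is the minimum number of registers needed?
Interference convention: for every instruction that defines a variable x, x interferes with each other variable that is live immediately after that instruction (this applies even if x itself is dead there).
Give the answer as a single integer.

Block summaries:
  b0: def={a,x} ue=∅
  b1: def={e,x} ue={x}
  b2: def={c} ue={a}
  b3: def={c,x} ue=∅
  b4: def={x} ue=∅
  b5: def={a,x} ue={a}
  b6: def={a,e} ue=∅

Live sets:
  b0: in=∅ out={a,x}
  b1: in={a,x} out={a}
  b2: in={a} out={a}
  b3: in=∅ out=∅
  b4: in=∅ out=∅
  b5: in={a} out=∅
  b6: in=∅ out=∅

Interference:
  a — {c,e,x}
  c — {a}
  e — {a}
  x — {a}

Colouring:
  clique {a,c} ⇒ need ≥ 2
  assign a→c0 c→c1 e→c1 x→c1 — no edge inside a register ⇒ χ ≤ 2
  χ = 2

Answer: 2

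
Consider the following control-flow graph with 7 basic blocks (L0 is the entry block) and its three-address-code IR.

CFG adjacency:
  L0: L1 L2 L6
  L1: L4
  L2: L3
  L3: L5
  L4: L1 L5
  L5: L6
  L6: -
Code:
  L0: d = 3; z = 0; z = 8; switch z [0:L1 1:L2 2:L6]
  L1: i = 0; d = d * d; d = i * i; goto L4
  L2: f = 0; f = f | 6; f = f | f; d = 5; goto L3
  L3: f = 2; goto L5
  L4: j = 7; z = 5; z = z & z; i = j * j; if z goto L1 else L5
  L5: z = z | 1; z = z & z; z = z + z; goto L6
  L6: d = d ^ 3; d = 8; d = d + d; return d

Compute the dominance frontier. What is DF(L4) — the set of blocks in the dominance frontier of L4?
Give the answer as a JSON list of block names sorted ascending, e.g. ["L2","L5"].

Answer: ["L1", "L5"]

Derivation:
idom tree: L1←L0 L2←L0 L3←L2 L4←L1 L5←L0 L6←L0
Join-block Dom:
  L1: preds {L0,L4}: {L0} ∩ {L0,L1,L4} = {L0}; idom=L0
  L5: preds {L3,L4}: {L0,L2,L3} ∩ {L0,L1,L4} = {L0}; idom=L0
  L6: preds {L0,L5}: {L0} ∩ {L0,L5} = {L0}; idom=L0

DF derivation:
  join L1 pred L0: · stop@L0
  join L1 pred L4: L4→L1 stop@L0
  join L5 pred L3: L3→L2 stop@L0
  join L5 pred L4: L4→L1 stop@L0
  join L6 pred L0: · stop@L0
  join L6 pred L5: L5 stop@L0
  L0 → ∅
  L1 → {L1,L5}
  L2 → {L5}
  L3 → {L5}
  L4 → {L1,L5}
  L5 → {L6}
  L6 → ∅

DF(L4) = ["L1", "L5"]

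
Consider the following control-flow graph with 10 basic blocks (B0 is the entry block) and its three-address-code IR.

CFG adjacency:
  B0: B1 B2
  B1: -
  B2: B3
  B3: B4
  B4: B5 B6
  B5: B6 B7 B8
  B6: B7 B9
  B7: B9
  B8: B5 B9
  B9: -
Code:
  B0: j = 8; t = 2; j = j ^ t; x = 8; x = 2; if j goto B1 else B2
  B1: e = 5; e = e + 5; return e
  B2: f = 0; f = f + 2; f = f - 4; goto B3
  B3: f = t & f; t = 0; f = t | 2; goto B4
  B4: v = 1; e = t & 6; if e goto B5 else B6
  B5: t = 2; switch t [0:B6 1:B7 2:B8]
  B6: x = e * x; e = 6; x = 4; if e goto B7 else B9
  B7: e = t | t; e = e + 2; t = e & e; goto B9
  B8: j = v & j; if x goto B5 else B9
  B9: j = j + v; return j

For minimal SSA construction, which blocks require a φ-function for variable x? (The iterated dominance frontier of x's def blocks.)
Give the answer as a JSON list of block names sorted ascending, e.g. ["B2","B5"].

idom tree: B1←B0 B2←B0 B3←B2 B4←B3 B5←B4 B6←B4 B7←B4 B8←B5 B9←B4
Dom at joins:
  B5: preds {B4,B8}: {B0,B2,B3,B4} ∩ {B0,B2,B3,B4,B5,B8} = {B0,B2,B3,B4}; idom=B4
  B6: preds {B4,B5}: {B0,B2,B3,B4} ∩ {B0,B2,B3,B4,B5} = {B0,B2,B3,B4}; idom=B4
  B7: preds {B5,B6}: {B0,B2,B3,B4,B5} ∩ {B0,B2,B3,B4,B6} = {B0,B2,B3,B4}; idom=B4
  B9: preds {B6,B7,B8}: {B0,B2,B3,B4,B6} ∩ {B0,B2,B3,B4,B7} ∩ {B0,B2,B3,B4,B5,B8} = {B0,B2,B3,B4}; idom=B4

DF derivation:
  B5←B4: walk · to B4
  B5←B8: walk B8→B5 to B4
  B6←B4: walk · to B4
  B6←B5: walk B5 to B4
  B7←B5: walk B5 to B4
  B7←B6: walk B6 to B4
  B9←B6: walk B6 to B4
  B9←B7: walk B7 to B4
  B9←B8: walk B8→B5 to B4
  B0: DF=∅
  B1: DF=∅
  B2: DF=∅
  B3: DF=∅
  B4: DF=∅
  B5: DF={B5,B6,B7,B9}
  B6: DF={B7,B9}
  B7: DF={B9}
  B8: DF={B5,B9}
  B9: DF=∅

φ for x: defs {B0,B6}
  DF⁺ = {B7,B9}

Answer: ["B7", "B9"]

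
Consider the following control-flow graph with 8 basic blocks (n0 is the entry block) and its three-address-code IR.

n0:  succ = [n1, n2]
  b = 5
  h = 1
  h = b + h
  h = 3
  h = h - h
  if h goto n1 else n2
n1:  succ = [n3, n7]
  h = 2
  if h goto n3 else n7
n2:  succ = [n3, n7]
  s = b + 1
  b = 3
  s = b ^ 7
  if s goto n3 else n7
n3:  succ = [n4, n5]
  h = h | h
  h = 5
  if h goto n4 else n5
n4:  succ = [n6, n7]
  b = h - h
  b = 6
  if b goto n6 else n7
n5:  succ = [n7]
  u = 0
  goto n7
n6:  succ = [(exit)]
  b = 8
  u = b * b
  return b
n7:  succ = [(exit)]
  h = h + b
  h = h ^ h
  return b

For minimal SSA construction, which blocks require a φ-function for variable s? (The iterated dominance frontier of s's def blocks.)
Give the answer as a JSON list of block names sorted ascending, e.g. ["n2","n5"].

idom tree: n1←n0 n2←n0 n3←n0 n4←n3 n5←n3 n6←n4 n7←n0
Dom at joins:
  n3: preds {n1,n2}: {n0,n1} ∩ {n0,n2} = {n0}; idom=n0
  n7: preds {n1,n2,n4,n5}: {n0,n1} ∩ {n0,n2} ∩ {n0,n3,n4} ∩ {n0,n3,n5} = {n0}; idom=n0

DF derivation:
  join n3 pred n1: n1 stop@n0
  join n3 pred n2: n2 stop@n0
  join n7 pred n1: n1 stop@n0
  join n7 pred n2: n2 stop@n0
  join n7 pred n4: n4→n3 stop@n0
  join n7 pred n5: n5→n3 stop@n0
  n0 → ∅
  n1 → {n3,n7}
  n2 → {n3,n7}
  n3 → {n7}
  n4 → {n7}
  n5 → {n7}
  n6 → ∅
  n7 → ∅

φ for s: defs {n2}
  DF⁺ = {n3,n7}

Answer: ["n3", "n7"]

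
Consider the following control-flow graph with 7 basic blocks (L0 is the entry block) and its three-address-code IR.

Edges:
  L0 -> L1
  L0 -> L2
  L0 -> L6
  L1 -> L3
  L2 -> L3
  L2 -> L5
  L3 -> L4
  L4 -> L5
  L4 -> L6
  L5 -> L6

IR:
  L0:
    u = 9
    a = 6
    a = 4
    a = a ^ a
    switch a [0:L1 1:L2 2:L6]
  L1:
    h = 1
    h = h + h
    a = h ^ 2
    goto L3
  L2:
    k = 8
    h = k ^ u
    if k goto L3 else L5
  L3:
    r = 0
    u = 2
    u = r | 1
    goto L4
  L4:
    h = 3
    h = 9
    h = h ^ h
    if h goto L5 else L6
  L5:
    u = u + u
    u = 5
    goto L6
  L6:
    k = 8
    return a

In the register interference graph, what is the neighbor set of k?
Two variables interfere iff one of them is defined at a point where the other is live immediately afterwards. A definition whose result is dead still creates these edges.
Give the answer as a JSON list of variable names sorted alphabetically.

Per-block:
  L0: def={a,u} ue=∅
  L1: def={a,h} ue=∅
  L2: def={h,k} ue={u}
  L3: def={r,u} ue=∅
  L4: def={h} ue=∅
  L5: def={u} ue={u}
  L6: def={k} ue={a}

Backward fixpoint:
  L0: in=∅ out={a,u}
  L1: in=∅ out={a}
  L2: in={a,u} out={a,u}
  L3: in={a} out={a,u}
  L4: in={a,u} out={a,u}
  L5: in={a,u} out={a}
  L6: in={a} out=∅

Conflict graph:
  a↔{h,k,r,u}
  h↔{a,k,u}
  k↔{a,h,u}
  r↔{a,u}
  u↔{a,h,k,r}

N(k) = ["a", "h", "u"]

Answer: ["a", "h", "u"]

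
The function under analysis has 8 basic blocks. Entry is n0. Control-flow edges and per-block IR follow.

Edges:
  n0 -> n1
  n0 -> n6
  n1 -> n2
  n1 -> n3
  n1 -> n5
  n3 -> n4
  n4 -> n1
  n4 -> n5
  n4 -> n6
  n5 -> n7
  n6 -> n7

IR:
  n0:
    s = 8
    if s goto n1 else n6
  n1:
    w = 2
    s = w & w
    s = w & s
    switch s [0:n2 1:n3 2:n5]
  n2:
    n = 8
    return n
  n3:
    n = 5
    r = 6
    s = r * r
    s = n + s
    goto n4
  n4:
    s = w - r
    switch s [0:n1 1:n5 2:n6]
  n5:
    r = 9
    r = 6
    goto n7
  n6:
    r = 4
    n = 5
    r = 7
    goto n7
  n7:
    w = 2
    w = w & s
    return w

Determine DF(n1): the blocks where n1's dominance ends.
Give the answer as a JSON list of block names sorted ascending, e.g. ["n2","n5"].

Answer: ["n1", "n6", "n7"]

Analysis:
idom tree: n1←n0 n2←n1 n3←n1 n4←n3 n5←n1 n6←n0 n7←n0
Dom at joins:
  n1: preds {n0,n4}: {n0} ∩ {n0,n1,n3,n4} = {n0}; idom=n0
  n5: preds {n1,n4}: {n0,n1} ∩ {n0,n1,n3,n4} = {n0,n1}; idom=n1
  n6: preds {n0,n4}: {n0} ∩ {n0,n1,n3,n4} = {n0}; idom=n0
  n7: preds {n5,n6}: {n0,n1,n5} ∩ {n0,n6} = {n0}; idom=n0

DF walk-up:
  n1←n0: walk · to n0
  n1←n4: walk n4→n3→n1 to n0
  n5←n1: walk · to n1
  n5←n4: walk n4→n3 to n1
  n6←n0: walk · to n0
  n6←n4: walk n4→n3→n1 to n0
  n7←n5: walk n5→n1 to n0
  n7←n6: walk n6 to n0
  n0: DF=∅
  n1: DF={n1,n6,n7}
  n2: DF=∅
  n3: DF={n1,n5,n6}
  n4: DF={n1,n5,n6}
  n5: DF={n7}
  n6: DF={n7}
  n7: DF=∅

DF(n1) = ["n1", "n6", "n7"]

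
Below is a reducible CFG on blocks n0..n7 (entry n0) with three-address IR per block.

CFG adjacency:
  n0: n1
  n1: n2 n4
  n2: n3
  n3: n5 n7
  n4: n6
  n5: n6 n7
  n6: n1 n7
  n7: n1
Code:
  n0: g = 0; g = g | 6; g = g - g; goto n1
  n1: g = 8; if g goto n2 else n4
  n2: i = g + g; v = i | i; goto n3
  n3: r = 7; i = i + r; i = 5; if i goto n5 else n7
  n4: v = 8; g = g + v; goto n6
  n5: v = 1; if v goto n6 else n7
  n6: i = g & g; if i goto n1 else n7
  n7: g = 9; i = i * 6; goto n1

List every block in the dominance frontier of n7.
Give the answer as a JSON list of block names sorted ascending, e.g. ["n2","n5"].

Answer: ["n1"]

Working:
idom tree: n1←n0 n2←n1 n3←n2 n4←n1 n5←n3 n6←n1 n7←n1
Dom∩ at merges:
  n1: preds {n0,n6,n7}: {n0} ∩ {n0,n1,n6} ∩ {n0,n1,n7} = {n0}; idom=n0
  n6: preds {n4,n5}: {n0,n1,n4} ∩ {n0,n1,n2,n3,n5} = {n0,n1}; idom=n1
  n7: preds {n3,n5,n6}: {n0,n1,n2,n3} ∩ {n0,n1,n2,n3,n5} ∩ {n0,n1,n6} = {n0,n1}; idom=n1

Frontier:
  n1←n0: walk · to n0
  n1←n6: walk n6→n1 to n0
  n1←n7: walk n7→n1 to n0
  n6←n4: walk n4 to n1
  n6←n5: walk n5→n3→n2 to n1
  n7←n3: walk n3→n2 to n1
  n7←n5: walk n5→n3→n2 to n1
  n7←n6: walk n6 to n1
  DF(n0)=∅
  DF(n1)={n1}
  DF(n2)={n6,n7}
  DF(n3)={n6,n7}
  DF(n4)={n6}
  DF(n5)={n6,n7}
  DF(n6)={n1,n7}
  DF(n7)={n1}

DF(n7) = ["n1"]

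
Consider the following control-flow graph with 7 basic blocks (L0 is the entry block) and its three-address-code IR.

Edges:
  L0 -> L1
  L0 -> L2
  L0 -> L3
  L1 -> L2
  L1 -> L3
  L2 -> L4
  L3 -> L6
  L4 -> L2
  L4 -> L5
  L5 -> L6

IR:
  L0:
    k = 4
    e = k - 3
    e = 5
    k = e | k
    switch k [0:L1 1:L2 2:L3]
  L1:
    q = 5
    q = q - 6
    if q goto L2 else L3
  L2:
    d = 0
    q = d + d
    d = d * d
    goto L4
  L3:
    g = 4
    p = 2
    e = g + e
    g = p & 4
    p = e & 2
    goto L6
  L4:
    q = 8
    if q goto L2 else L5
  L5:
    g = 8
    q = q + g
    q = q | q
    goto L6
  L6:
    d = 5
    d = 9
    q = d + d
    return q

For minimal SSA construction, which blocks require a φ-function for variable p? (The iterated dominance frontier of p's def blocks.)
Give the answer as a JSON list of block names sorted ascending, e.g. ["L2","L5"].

idom tree: L1←L0 L2←L0 L3←L0 L4←L2 L5←L4 L6←L0
Dom∩ at merges:
  L2: preds {L0,L1,L4}: {L0} ∩ {L0,L1} ∩ {L0,L2,L4} = {L0}; idom=L0
  L3: preds {L0,L1}: {L0} ∩ {L0,L1} = {L0}; idom=L0
  L6: preds {L3,L5}: {L0,L3} ∩ {L0,L2,L4,L5} = {L0}; idom=L0

DF walk-up:
  L2←L0: walk · to L0
  L2←L1: walk L1 to L0
  L2←L4: walk L4→L2 to L0
  L3←L0: walk · to L0
  L3←L1: walk L1 to L0
  L6←L3: walk L3 to L0
  L6←L5: walk L5→L4→L2 to L0
  DF(L0)=∅
  DF(L1)={L2,L3}
  DF(L2)={L2,L6}
  DF(L3)={L6}
  DF(L4)={L2,L6}
  DF(L5)={L6}
  DF(L6)=∅

φ for p: defs {L3}
  DF⁺ = {L6}

Answer: ["L6"]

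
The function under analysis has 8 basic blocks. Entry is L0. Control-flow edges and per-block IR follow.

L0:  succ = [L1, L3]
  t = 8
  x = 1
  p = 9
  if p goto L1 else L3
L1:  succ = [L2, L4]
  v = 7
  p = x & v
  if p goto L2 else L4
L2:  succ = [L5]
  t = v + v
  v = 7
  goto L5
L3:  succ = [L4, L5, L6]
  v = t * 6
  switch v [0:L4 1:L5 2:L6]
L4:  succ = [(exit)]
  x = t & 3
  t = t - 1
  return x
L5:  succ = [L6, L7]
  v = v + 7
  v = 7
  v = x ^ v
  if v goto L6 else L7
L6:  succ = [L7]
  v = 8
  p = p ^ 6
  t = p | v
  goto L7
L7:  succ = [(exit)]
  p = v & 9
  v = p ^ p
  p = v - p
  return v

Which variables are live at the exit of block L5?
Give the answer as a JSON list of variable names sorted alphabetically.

Answer: ["p", "v"]

Working:
def/use:
  L0: def={p,t,x} ue=∅
  L1: def={p,v} ue={x}
  L2: def={t,v} ue={v}
  L3: def={v} ue={t}
  L4: def={t,x} ue={t}
  L5: def={v} ue={v,x}
  L6: def={p,t,v} ue={p}
  L7: def={p,v} ue={v}

Liveness:
  live L0: ∅→{p,t,x}
  live L1: {t,x}→{p,t,v,x}
  live L2: {p,v,x}→{p,v,x}
  live L3: {p,t,x}→{p,t,v,x}
  live L4: {t}→∅
  live L5: {p,v,x}→{p,v}
  live L6: {p}→{v}
  live L7: {v}→∅

live-out(L5) = ["p", "v"]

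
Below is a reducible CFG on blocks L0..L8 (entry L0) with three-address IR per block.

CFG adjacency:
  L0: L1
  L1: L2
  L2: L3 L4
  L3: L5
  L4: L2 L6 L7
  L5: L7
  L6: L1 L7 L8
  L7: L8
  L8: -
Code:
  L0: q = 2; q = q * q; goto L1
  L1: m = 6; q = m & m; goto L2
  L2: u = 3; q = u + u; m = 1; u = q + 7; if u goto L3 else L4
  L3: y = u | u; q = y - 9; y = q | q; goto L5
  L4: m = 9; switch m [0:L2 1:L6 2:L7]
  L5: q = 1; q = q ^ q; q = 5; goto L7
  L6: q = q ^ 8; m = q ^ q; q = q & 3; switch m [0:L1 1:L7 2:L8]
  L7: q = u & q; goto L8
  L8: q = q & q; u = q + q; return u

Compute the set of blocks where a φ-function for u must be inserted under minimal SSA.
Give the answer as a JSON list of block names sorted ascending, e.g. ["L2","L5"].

Answer: ["L1", "L2"]

Derivation:
idom tree: L1←L0 L2←L1 L3←L2 L4←L2 L5←L3 L6←L4 L7←L2 L8←L2
Dom at joins:
  L1: preds {L0,L6}: {L0} ∩ {L0,L1,L2,L4,L6} = {L0}; idom=L0
  L2: preds {L1,L4}: {L0,L1} ∩ {L0,L1,L2,L4} = {L0,L1}; idom=L1
  L7: preds {L4,L5,L6}: {L0,L1,L2,L4} ∩ {L0,L1,L2,L3,L5} ∩ {L0,L1,L2,L4,L6} = {L0,L1,L2}; idom=L2
  L8: preds {L6,L7}: {L0,L1,L2,L4,L6} ∩ {L0,L1,L2,L7} = {L0,L1,L2}; idom=L2

Frontier:
  join L1 pred L0: · stop@L0
  join L1 pred L6: L6→L4→L2→L1 stop@L0
  join L2 pred L1: · stop@L1
  join L2 pred L4: L4→L2 stop@L1
  join L7 pred L4: L4 stop@L2
  join L7 pred L5: L5→L3 stop@L2
  join L7 pred L6: L6→L4 stop@L2
  join L8 pred L6: L6→L4 stop@L2
  join L8 pred L7: L7 stop@L2
  L0 → ∅
  L1 → {L1}
  L2 → {L1,L2}
  L3 → {L7}
  L4 → {L1,L2,L7,L8}
  L5 → {L7}
  L6 → {L1,L7,L8}
  L7 → {L8}
  L8 → ∅

φ for u: defs {L2,L8}
  DF⁺ = {L1,L2}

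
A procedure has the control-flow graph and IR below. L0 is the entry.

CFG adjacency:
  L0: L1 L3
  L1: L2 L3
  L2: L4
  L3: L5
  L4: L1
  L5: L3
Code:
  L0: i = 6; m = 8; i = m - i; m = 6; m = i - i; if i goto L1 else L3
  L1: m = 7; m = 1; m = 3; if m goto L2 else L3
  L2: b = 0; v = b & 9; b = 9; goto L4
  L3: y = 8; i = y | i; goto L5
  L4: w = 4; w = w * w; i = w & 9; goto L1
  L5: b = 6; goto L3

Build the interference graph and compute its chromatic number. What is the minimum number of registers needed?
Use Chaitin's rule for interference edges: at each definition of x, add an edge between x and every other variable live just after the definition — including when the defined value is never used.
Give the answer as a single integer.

Block summaries:
  L0: def={i,m} ue=∅
  L1: def={m} ue=∅
  L2: def={b,v} ue=∅
  L3: def={i,y} ue={i}
  L4: def={i,w} ue=∅
  L5: def={b} ue=∅

Backward fixpoint:
  live L0: ∅→{i}
  live L1: {i}→{i}
  live L2: ∅→∅
  live L3: {i}→{i}
  live L4: ∅→{i}
  live L5: {i}→{i}

Interfere edges:
  b: {i}
  i: {b,m,y}
  m: {i}
  v: ∅
  w: ∅
  y: {i}

Colouring:
  {b,i} pairwise interfere (2-clique) ⇒ χ ≥ 2
  2-colouring: r0={i,v,w}  r1={b,m,y}
  χ = 2

Answer: 2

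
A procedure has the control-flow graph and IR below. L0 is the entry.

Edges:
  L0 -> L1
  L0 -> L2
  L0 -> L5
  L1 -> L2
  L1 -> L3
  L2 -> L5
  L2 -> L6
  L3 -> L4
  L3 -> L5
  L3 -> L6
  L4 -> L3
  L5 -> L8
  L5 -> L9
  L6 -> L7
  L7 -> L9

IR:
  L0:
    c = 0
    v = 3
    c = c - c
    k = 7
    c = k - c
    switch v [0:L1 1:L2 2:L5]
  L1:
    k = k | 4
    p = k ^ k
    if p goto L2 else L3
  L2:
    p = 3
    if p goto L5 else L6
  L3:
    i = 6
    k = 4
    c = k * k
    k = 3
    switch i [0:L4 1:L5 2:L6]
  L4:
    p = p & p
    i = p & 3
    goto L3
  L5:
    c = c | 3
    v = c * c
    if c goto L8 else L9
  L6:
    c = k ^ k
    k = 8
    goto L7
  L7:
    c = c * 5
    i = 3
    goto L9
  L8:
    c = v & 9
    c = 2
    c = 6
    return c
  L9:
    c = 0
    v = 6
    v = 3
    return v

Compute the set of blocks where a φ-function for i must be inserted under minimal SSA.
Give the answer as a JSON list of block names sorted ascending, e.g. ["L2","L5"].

Answer: ["L3", "L5", "L6", "L9"]

Working:
idom tree: L1←L0 L2←L0 L3←L1 L4←L3 L5←L0 L6←L0 L7←L6 L8←L5 L9←L0
Dom∩ at merges:
  L2: preds {L0,L1}: {L0} ∩ {L0,L1} = {L0}; idom=L0
  L3: preds {L1,L4}: {L0,L1} ∩ {L0,L1,L3,L4} = {L0,L1}; idom=L1
  L5: preds {L0,L2,L3}: {L0} ∩ {L0,L2} ∩ {L0,L1,L3} = {L0}; idom=L0
  L6: preds {L2,L3}: {L0,L2} ∩ {L0,L1,L3} = {L0}; idom=L0
  L9: preds {L5,L7}: {L0,L5} ∩ {L0,L6,L7} = {L0}; idom=L0

DF walk-up:
  L2←L0: walk · to L0
  L2←L1: walk L1 to L0
  L3←L1: walk · to L1
  L3←L4: walk L4→L3 to L1
  L5←L0: walk · to L0
  L5←L2: walk L2 to L0
  L5←L3: walk L3→L1 to L0
  L6←L2: walk L2 to L0
  L6←L3: walk L3→L1 to L0
  L9←L5: walk L5 to L0
  L9←L7: walk L7→L6 to L0
  L0 → ∅
  L1 → {L2,L5,L6}
  L2 → {L5,L6}
  L3 → {L3,L5,L6}
  L4 → {L3}
  L5 → {L9}
  L6 → {L9}
  L7 → {L9}
  L8 → ∅
  L9 → ∅

φ for i: defs {L3,L4,L7}
  DF⁺ = {L3,L5,L6,L9}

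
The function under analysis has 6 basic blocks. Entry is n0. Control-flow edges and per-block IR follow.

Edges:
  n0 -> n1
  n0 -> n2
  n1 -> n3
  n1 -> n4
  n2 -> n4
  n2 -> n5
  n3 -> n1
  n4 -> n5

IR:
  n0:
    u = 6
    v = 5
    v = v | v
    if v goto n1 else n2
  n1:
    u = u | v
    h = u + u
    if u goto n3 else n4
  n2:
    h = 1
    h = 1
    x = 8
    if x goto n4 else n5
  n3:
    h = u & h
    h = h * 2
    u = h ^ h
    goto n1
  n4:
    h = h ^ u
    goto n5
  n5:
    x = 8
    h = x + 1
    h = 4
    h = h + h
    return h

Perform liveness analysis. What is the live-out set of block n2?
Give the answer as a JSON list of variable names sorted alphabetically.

Answer: ["h", "u"]

Analysis:
Block summaries:
  n0 def {u,v} use ∅
  n1 def {h,u} use {u,v}
  n2 def {h,x} use ∅
  n3 def {h,u} use {h,u}
  n4 def {h} use {h,u}
  n5 def {h,x} use ∅

Live sets:
  n0: in=∅ out={u,v}
  n1: in={u,v} out={h,u,v}
  n2: in={u} out={h,u}
  n3: in={h,u,v} out={u,v}
  n4: in={h,u} out=∅
  n5: in=∅ out=∅

live-out(n2) = ["h", "u"]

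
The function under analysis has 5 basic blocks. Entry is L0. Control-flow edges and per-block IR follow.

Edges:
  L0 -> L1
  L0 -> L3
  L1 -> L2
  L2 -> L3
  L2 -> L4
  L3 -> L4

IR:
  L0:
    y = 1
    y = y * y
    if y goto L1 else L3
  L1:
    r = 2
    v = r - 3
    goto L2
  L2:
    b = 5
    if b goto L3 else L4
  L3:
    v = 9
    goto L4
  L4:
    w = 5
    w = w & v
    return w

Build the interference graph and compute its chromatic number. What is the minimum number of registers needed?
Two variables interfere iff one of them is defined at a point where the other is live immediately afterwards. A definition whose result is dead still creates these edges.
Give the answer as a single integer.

Answer: 2

Analysis:
def/use:
  L0: def={y} ue=∅
  L1: def={r,v} ue=∅
  L2: def={b} ue=∅
  L3: def={v} ue=∅
  L4: def={w} ue={v}

Live sets:
  live L0: ∅→∅
  live L1: ∅→{v}
  live L2: {v}→{v}
  live L3: ∅→{v}
  live L4: {v}→∅

Interference:
  b↔{v}
  r↔∅
  v↔{b,w}
  w↔{v}
  y↔∅

Chromatic number:
  lower bound: {b,v} mutually conflict ⇒ χ ≥ 2
  assign b→r1 r→r0 v→r0 w→r1 y→r0 — no edge inside a register ⇒ χ ≤ 2
  χ = 2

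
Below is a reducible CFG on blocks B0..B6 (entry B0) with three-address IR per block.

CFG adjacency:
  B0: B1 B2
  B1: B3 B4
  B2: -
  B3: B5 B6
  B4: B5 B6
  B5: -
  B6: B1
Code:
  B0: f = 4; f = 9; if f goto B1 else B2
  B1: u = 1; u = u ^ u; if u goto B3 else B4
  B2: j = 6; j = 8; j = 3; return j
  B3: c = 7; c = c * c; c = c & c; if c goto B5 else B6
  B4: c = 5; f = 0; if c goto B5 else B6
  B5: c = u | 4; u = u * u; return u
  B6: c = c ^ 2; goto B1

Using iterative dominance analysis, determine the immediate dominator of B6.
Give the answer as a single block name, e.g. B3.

Answer: B1

Derivation:
idom tree: B1←B0 B2←B0 B3←B1 B4←B1 B5←B1 B6←B1
Join-block Dom:
  B1: preds {B0,B6}: {B0} ∩ {B0,B1,B6} = {B0}; idom=B0
  B5: preds {B3,B4}: {B0,B1,B3} ∩ {B0,B1,B4} = {B0,B1}; idom=B1
  B6: preds {B3,B4}: {B0,B1,B3} ∩ {B0,B1,B4} = {B0,B1}; idom=B1

idom(B6) = B1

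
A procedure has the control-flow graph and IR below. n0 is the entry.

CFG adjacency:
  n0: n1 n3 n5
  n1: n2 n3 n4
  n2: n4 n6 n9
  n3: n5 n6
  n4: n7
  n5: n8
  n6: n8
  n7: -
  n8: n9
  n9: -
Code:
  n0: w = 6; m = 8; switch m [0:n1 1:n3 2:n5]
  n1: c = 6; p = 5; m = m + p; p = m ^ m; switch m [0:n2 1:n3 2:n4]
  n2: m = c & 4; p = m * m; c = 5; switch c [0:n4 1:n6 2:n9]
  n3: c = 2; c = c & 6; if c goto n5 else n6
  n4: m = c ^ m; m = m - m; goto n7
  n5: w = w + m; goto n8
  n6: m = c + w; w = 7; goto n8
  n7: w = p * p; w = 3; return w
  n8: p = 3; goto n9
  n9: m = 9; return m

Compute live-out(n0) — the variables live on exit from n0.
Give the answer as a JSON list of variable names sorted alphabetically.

Block summaries:
  n0: {m,w} / ∅
  n1: {c,m,p} / {m}
  n2: {c,m,p} / {c}
  n3: {c} / ∅
  n4: {m} / {c,m}
  n5: {w} / {m,w}
  n6: {m,w} / {c,w}
  n7: {w} / {p}
  n8: {p} / ∅
  n9: {m} / ∅

Liveness:
  live n0: ∅→{m,w}
  live n1: {m,w}→{c,m,p,w}
  live n2: {c,w}→{c,m,p,w}
  live n3: {m,w}→{c,m,w}
  live n4: {c,m,p}→{p}
  live n5: {m,w}→∅
  live n6: {c,w}→∅
  live n7: {p}→∅
  live n8: ∅→∅
  live n9: ∅→∅

live-out(n0) = ["m", "w"]

Answer: ["m", "w"]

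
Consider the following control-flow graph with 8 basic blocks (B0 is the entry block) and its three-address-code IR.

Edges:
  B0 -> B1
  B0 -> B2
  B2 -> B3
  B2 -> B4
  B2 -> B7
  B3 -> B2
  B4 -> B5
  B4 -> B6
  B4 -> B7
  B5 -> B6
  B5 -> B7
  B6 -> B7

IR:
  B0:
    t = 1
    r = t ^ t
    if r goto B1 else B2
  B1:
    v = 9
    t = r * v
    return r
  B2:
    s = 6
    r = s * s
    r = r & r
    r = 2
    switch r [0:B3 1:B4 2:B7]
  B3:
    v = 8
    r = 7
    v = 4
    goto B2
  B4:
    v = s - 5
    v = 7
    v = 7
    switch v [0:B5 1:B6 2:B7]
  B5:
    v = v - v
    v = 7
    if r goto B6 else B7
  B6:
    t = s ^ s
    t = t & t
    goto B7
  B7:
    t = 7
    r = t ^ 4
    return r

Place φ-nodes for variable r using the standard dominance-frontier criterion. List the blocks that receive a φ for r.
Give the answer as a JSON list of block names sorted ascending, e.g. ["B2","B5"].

Answer: ["B2"]

Working:
idom tree: B1←B0 B2←B0 B3←B2 B4←B2 B5←B4 B6←B4 B7←B2
Dom∩ at merges:
  B2: preds {B0,B3}: {B0} ∩ {B0,B2,B3} = {B0}; idom=B0
  B6: preds {B4,B5}: {B0,B2,B4} ∩ {B0,B2,B4,B5} = {B0,B2,B4}; idom=B4
  B7: preds {B2,B4,B5,B6}: {B0,B2} ∩ {B0,B2,B4} ∩ {B0,B2,B4,B5} ∩ {B0,B2,B4,B6} = {B0,B2}; idom=B2

DF derivation:
  B2←B0: walk · to B0
  B2←B3: walk B3→B2 to B0
  B6←B4: walk · to B4
  B6←B5: walk B5 to B4
  B7←B2: walk · to B2
  B7←B4: walk B4 to B2
  B7←B5: walk B5→B4 to B2
  B7←B6: walk B6→B4 to B2
  DF(B0)=∅
  DF(B1)=∅
  DF(B2)={B2}
  DF(B3)={B2}
  DF(B4)={B7}
  DF(B5)={B6,B7}
  DF(B6)={B7}
  DF(B7)=∅

φ for r: defs {B0,B2,B3,B7}
  DF⁺ = {B2}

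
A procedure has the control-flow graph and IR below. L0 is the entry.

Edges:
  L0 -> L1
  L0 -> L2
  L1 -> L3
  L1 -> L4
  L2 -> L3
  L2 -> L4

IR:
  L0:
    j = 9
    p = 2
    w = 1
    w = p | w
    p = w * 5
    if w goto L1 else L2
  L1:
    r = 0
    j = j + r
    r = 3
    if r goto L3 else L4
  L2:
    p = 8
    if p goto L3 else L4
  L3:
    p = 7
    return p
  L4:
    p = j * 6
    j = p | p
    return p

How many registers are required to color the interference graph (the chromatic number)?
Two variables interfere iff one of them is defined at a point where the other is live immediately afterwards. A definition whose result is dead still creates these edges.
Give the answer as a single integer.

Answer: 3

Derivation:
Per-block:
  L0: def={j,p,w} ue=∅
  L1: def={j,r} ue={j}
  L2: def={p} ue=∅
  L3: def={p} ue=∅
  L4: def={j,p} ue={j}

Liveness:
  L0: in=∅ out={j}
  L1: in={j} out={j}
  L2: in={j} out={j}
  L3: in=∅ out=∅
  L4: in={j} out=∅

Interference:
  j: {p,r,w}
  p: {j,w}
  r: {j}
  w: {j,p}

Colouring:
  {j,p,w} pairwise interfere (3-clique) ⇒ χ ≥ 3
  3-colouring: r0={j}  r1={p,r}  r2={w}
  χ = 3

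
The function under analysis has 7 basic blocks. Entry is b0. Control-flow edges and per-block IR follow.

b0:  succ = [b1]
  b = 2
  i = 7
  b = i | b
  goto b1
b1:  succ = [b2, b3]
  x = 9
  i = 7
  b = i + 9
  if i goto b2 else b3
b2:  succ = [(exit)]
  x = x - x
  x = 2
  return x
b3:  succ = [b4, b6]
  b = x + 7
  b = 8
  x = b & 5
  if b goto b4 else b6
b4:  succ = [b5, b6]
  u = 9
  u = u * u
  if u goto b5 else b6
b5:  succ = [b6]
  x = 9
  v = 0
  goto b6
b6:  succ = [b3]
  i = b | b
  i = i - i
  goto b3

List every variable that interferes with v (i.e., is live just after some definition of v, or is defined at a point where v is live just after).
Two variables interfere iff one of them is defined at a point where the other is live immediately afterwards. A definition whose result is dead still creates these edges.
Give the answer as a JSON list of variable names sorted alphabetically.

Answer: ["b", "x"]

Analysis:
Per-block:
  b0: def={b,i} ue=∅
  b1: def={b,i,x} ue=∅
  b2: def={x} ue={x}
  b3: def={b,x} ue={x}
  b4: def={u} ue=∅
  b5: def={v,x} ue=∅
  b6: def={i} ue={b}

Liveness:
  b0: in=∅ out=∅
  b1: in=∅ out={x}
  b2: in={x} out=∅
  b3: in={x} out={b,x}
  b4: in={b,x} out={b,x}
  b5: in={b} out={b,x}
  b6: in={b,x} out={x}

Interfere edges:
  b: {i,u,v,x}
  i: {b,x}
  u: {b,x}
  v: {b,x}
  x: {b,i,u,v}

N(v) = ["b", "x"]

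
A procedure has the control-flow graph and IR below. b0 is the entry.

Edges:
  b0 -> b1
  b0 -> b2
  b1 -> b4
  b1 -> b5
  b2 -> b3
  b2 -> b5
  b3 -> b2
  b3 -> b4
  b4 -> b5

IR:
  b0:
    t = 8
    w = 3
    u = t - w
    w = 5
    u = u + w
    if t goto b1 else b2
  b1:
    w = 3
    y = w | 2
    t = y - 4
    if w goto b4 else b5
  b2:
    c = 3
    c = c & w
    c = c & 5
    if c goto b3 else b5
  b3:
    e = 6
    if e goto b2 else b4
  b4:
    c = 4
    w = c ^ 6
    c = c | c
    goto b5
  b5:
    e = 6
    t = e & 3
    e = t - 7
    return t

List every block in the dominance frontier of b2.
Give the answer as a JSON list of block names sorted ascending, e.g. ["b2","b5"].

Answer: ["b2", "b4", "b5"]

Analysis:
idom tree: b1←b0 b2←b0 b3←b2 b4←b0 b5←b0
Dom at joins:
  b2: preds {b0,b3}: {b0} ∩ {b0,b2,b3} = {b0}; idom=b0
  b4: preds {b1,b3}: {b0,b1} ∩ {b0,b2,b3} = {b0}; idom=b0
  b5: preds {b1,b2,b4}: {b0,b1} ∩ {b0,b2} ∩ {b0,b4} = {b0}; idom=b0

DF derivation:
  join b2 pred b0: · stop@b0
  join b2 pred b3: b3→b2 stop@b0
  join b4 pred b1: b1 stop@b0
  join b4 pred b3: b3→b2 stop@b0
  join b5 pred b1: b1 stop@b0
  join b5 pred b2: b2 stop@b0
  join b5 pred b4: b4 stop@b0
  b0 → ∅
  b1 → {b4,b5}
  b2 → {b2,b4,b5}
  b3 → {b2,b4}
  b4 → {b5}
  b5 → ∅

DF(b2) = ["b2", "b4", "b5"]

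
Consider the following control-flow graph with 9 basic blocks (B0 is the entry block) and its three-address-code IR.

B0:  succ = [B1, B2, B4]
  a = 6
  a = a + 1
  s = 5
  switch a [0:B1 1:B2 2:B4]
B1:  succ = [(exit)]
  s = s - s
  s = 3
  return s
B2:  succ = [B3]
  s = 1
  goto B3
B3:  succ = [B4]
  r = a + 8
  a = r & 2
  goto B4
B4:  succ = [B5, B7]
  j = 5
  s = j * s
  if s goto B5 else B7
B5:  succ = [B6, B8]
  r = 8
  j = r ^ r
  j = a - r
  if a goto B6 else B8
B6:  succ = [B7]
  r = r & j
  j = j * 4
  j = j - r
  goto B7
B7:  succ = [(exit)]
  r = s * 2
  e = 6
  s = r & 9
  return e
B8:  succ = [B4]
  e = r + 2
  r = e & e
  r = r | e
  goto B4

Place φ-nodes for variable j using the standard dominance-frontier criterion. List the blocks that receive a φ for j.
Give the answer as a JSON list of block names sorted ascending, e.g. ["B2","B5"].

idom tree: B1←B0 B2←B0 B3←B2 B4←B0 B5←B4 B6←B5 B7←B4 B8←B5
Dom at joins:
  B4: preds {B0,B3,B8}: {B0} ∩ {B0,B2,B3} ∩ {B0,B4,B5,B8} = {B0}; idom=B0
  B7: preds {B4,B6}: {B0,B4} ∩ {B0,B4,B5,B6} = {B0,B4}; idom=B4

Frontier:
  join B4 pred B0: · stop@B0
  join B4 pred B3: B3→B2 stop@B0
  join B4 pred B8: B8→B5→B4 stop@B0
  join B7 pred B4: · stop@B4
  join B7 pred B6: B6→B5 stop@B4
  DF(B0)=∅
  DF(B1)=∅
  DF(B2)={B4}
  DF(B3)={B4}
  DF(B4)={B4}
  DF(B5)={B4,B7}
  DF(B6)={B7}
  DF(B7)=∅
  DF(B8)={B4}

φ for j: defs {B4,B5,B6}
  DF⁺ = {B4,B7}

Answer: ["B4", "B7"]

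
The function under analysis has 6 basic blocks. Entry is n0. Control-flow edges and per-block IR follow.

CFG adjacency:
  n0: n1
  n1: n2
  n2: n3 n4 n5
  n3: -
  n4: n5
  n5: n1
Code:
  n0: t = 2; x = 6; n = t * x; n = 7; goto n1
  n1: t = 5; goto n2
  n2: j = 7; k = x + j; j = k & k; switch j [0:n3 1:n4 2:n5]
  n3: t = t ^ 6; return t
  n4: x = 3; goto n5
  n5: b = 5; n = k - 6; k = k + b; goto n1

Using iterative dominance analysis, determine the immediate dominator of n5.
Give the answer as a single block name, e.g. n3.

idom tree: n1←n0 n2←n1 n3←n2 n4←n2 n5←n2
Join-block Dom:
  n1: preds {n0,n5}: {n0} ∩ {n0,n1,n2,n5} = {n0}; idom=n0
  n5: preds {n2,n4}: {n0,n1,n2} ∩ {n0,n1,n2,n4} = {n0,n1,n2}; idom=n2

idom(n5) = n2

Answer: n2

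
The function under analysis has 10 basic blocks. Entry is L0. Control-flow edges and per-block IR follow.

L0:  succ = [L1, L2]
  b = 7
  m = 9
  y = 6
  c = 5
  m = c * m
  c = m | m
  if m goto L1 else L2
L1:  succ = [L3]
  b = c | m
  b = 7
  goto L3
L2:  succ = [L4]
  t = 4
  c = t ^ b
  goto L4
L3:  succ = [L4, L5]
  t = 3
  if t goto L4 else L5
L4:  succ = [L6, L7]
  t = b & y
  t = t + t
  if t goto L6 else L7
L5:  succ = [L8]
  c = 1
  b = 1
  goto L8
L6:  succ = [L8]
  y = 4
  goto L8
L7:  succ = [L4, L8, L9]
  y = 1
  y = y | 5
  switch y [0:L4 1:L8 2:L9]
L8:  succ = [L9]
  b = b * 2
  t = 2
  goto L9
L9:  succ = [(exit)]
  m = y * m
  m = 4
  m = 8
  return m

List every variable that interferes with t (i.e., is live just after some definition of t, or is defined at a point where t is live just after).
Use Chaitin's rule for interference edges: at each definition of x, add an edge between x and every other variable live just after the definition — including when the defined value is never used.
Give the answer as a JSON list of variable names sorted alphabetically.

def/use:
  L0: def={b,c,m,y} ue=∅
  L1: def={b} ue={c,m}
  L2: def={c,t} ue={b}
  L3: def={t} ue=∅
  L4: def={t} ue={b,y}
  L5: def={b,c} ue=∅
  L6: def={y} ue=∅
  L7: def={y} ue=∅
  L8: def={b,t} ue={b}
  L9: def={m} ue={m,y}

Liveness:
  L0: in=∅ out={b,c,m,y}
  L1: in={c,m,y} out={b,m,y}
  L2: in={b,m,y} out={b,m,y}
  L3: in={b,m,y} out={b,m,y}
  L4: in={b,m,y} out={b,m}
  L5: in={m,y} out={b,m,y}
  L6: in={b,m} out={b,m,y}
  L7: in={b,m} out={b,m,y}
  L8: in={b,m,y} out={m,y}
  L9: in={m,y} out=∅

Interference:
  b — {c,m,t,y}
  c — {b,m,y}
  m — {b,c,t,y}
  t — {b,m,y}
  y — {b,c,m,t}

N(t) = ["b", "m", "y"]

Answer: ["b", "m", "y"]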